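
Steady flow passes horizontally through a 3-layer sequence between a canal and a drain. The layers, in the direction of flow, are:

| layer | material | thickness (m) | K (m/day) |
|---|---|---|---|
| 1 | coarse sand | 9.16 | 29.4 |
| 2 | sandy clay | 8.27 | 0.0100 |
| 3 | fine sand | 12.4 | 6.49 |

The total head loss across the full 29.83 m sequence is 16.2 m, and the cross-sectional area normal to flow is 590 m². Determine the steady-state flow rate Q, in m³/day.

Flow is perpendicular to layering, so the layers act in series and the equivalent K is the thickness-weighted harmonic mean.
Total thickness L = 9.16 + 8.27 + 12.4 = 29.83 m.
Σ(b_i/K_i) = 9.16/29.4 + 8.27/0.0100 + 12.4/6.49 = 829.2 d.
K_eq = L / Σ(b_i/K_i) = 29.83 / 829.2 = 0.03597 m/day.
Q = K_eq · A · (Δh/L) = 0.03597 × 590 × (16.2/29.83) = 11.53 m³/day.

11.5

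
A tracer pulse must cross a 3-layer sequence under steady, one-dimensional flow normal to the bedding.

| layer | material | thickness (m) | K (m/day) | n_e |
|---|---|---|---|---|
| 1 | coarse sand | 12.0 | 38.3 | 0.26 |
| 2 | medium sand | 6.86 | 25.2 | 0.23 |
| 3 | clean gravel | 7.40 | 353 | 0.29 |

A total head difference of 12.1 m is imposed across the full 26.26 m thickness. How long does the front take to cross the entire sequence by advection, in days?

With flow normal to the layers, continuity requires the same specific discharge q through every layer.
Σ(b_i/K_i) = 12.0/38.3 + 6.86/25.2 + 7.40/353 = 0.6065 d.
q = Δh / Σ(b_i/K_i) = 12.1 / 0.6065 = 19.95 m/day.
In each layer the seepage velocity is v_i = q/n_i, so the layer transit time is t_i = b_i·n_i / q:
  layer 1 (coarse sand): t_1 = 12.0 × 0.26 / 19.95 = 0.1564 d
  layer 2 (medium sand): t_2 = 6.86 × 0.23 / 19.95 = 0.07909 d
  layer 3 (clean gravel): t_3 = 7.40 × 0.29 / 19.95 = 0.1076 d
Total t = Σ t_i = 0.3430 days.

0.343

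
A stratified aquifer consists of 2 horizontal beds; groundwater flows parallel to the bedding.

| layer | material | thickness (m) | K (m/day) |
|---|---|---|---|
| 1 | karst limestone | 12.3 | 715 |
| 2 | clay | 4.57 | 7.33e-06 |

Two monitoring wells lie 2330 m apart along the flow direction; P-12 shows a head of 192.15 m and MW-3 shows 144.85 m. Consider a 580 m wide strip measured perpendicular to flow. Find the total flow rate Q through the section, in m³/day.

Flow is parallel to layering, so each bed carries its own Darcy discharge and the transmissivities add.
Σ(K_i·b_i) = 715×12.3 + 7.33e-06×4.57 = 8795 m²/day.
Hydraulic gradient i = (192.15 − 144.85) / 2330 = 47.3 / 2330 = 0.02030.
Q = Σ(K_i·b_i) · W · i = 8795 × 580 × 0.02030 = 1.035e+05 m³/day.

104000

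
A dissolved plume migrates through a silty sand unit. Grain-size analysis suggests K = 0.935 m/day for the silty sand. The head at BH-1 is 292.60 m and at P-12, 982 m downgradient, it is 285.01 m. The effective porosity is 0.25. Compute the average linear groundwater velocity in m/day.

Hydraulic gradient i = (292.60 − 285.01) / 982 = 7.59 / 982 = 0.007729.
Darcy flux q = K · i = 0.9350 × 0.007729 = 0.007227 m/day.
Seepage velocity v = q / n_e = 0.007227 / 0.25 = 0.02891 m/day.

0.0289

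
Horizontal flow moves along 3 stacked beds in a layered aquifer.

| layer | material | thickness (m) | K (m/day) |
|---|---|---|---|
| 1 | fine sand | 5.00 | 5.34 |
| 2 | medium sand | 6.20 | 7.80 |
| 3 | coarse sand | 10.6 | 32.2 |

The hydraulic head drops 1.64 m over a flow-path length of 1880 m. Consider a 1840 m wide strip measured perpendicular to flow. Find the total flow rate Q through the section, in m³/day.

Flow is parallel to layering, so each bed carries its own Darcy discharge and the transmissivities add.
Σ(K_i·b_i) = 5.34×5.00 + 7.80×6.20 + 32.2×10.6 = 416.4 m²/day.
Hydraulic gradient i = Δh / L = 1.64 / 1880 = 0.0008723.
Q = Σ(K_i·b_i) · W · i = 416.4 × 1840 × 0.0008723 = 668.3 m³/day.

668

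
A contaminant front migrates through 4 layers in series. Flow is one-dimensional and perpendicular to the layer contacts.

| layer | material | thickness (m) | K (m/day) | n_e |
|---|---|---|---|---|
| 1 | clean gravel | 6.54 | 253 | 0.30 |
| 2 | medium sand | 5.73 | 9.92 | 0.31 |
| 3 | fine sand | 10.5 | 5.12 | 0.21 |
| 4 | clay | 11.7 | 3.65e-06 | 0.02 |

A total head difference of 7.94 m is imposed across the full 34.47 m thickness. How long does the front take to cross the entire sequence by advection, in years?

6830

With flow normal to the layers, continuity requires the same specific discharge q through every layer.
Σ(b_i/K_i) = 6.54/253 + 5.73/9.92 + 10.5/5.12 + 11.7/3.65e-06 = 3.205e+06 d.
q = Δh / Σ(b_i/K_i) = 7.94 / 3.205e+06 = 2.477e-06 m/day.
In each layer the seepage velocity is v_i = q/n_i, so the layer transit time is t_i = b_i·n_i / q:
  layer 1 (clean gravel): t_1 = 6.54 × 0.30 / 2.477e-06 = 7.921e+05 d
  layer 2 (medium sand): t_2 = 5.73 × 0.31 / 2.477e-06 = 7.171e+05 d
  layer 3 (fine sand): t_3 = 10.5 × 0.21 / 2.477e-06 = 8.902e+05 d
  layer 4 (clay): t_4 = 11.7 × 0.02 / 2.477e-06 = 94469 d
Total t = Σ t_i = 2.494e+06 days = 6828 years.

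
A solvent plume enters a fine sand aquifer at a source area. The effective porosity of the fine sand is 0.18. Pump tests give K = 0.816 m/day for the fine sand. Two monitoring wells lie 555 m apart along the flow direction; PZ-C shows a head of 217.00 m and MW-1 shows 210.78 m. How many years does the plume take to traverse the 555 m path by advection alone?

Hydraulic gradient i = (217.00 − 210.78) / 555 = 6.22 / 555 = 0.01121.
Darcy flux q = K · i = 0.8160 × 0.01121 = 0.009145 m/day.
Seepage velocity v = q / n_e = 0.009145 / 0.18 = 0.05081 m/day.
Travel time t = L / v = 555 / 0.05081 = 10924 days = 29.91 years.

29.9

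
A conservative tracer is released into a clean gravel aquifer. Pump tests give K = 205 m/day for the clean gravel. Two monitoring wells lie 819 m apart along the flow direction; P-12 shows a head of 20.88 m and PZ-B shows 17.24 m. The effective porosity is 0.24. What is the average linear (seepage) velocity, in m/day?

Hydraulic gradient i = (20.88 − 17.24) / 819 = 3.64 / 819 = 0.004444.
Darcy flux q = K · i = 205.0 × 0.004444 = 0.9111 m/day.
Seepage velocity v = q / n_e = 0.9111 / 0.24 = 3.796 m/day.

3.80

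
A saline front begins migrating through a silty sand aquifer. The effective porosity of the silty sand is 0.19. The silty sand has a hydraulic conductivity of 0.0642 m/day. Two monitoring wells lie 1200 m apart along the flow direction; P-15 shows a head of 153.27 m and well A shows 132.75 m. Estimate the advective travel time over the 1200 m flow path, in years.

569

Hydraulic gradient i = (153.27 − 132.75) / 1200 = 20.52 / 1200 = 0.01710.
Darcy flux q = K · i = 0.06420 × 0.01710 = 0.001098 m/day.
Seepage velocity v = q / n_e = 0.001098 / 0.19 = 0.005778 m/day.
Travel time t = L / v = 1200 / 0.005778 = 2.077e+05 days = 568.6 years.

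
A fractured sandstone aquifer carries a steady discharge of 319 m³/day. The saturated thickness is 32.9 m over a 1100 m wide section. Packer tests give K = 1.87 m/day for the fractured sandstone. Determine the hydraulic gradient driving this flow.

0.00471

Cross-sectional area A = 1100 × 32.9 = 36190 m².
From Q = K·A·i, i = Q / (K·A) = 319 / (1.870 × 36190) = 0.004714.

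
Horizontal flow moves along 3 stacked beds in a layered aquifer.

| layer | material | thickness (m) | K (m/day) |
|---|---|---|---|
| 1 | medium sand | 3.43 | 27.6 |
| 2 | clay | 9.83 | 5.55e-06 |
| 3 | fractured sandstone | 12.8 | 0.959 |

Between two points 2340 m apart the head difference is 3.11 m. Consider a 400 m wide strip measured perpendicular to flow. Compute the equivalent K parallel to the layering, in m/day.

Flow is parallel to layering, so each bed carries its own Darcy discharge and the transmissivities add.
Σ(K_i·b_i) = 27.6×3.43 + 5.55e-06×9.83 + 0.959×12.8 = 106.9 m²/day.
Total thickness b = 26.06 m, so K_eq = Σ(K_i·b_i)/b = 4.104 m/day.

4.10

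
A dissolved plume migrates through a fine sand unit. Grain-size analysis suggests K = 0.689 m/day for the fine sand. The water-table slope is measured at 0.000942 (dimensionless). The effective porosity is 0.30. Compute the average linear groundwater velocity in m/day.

0.00216

Hydraulic gradient i = 0.000942.
Darcy flux q = K · i = 0.6890 × 0.0009420 = 0.0006490 m/day.
Seepage velocity v = q / n_e = 0.0006490 / 0.30 = 0.002163 m/day.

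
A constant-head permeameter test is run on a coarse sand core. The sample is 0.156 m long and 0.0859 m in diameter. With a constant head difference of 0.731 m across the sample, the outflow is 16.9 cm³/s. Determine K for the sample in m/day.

53.8

Cross-sectional area A = π·(d/2)² = π × (0.0859/2)² = 0.005795 m².
Convert discharge: 16.9 cm³/s = 1.690e-05 m³/s.
Darcy's law rearranged: K = Q·L / (A·Δh) = 1.690e-05 × 0.156 / (0.005795 × 0.731) = 0.0006223 m/s = 53.77 m/day.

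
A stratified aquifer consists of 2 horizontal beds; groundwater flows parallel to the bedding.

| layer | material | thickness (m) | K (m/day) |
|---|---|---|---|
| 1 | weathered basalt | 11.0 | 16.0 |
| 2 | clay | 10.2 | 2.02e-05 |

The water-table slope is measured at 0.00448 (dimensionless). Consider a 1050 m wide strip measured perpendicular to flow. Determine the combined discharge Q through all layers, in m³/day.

828

Flow is parallel to layering, so each bed carries its own Darcy discharge and the transmissivities add.
Σ(K_i·b_i) = 16.0×11.0 + 2.02e-05×10.2 = 176.0 m²/day.
Hydraulic gradient i = 0.00448.
Q = Σ(K_i·b_i) · W · i = 176.0 × 1050 × 0.004480 = 827.9 m³/day.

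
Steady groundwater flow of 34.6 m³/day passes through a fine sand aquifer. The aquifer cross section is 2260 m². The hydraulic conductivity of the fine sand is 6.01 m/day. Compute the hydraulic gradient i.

0.00255

From Q = K·A·i, i = Q / (K·A) = 34.6 / (6.010 × 2260) = 0.002547.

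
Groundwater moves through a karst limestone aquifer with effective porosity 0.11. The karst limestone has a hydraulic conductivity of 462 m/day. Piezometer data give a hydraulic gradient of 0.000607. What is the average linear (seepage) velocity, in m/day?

2.55

Hydraulic gradient i = 0.000607.
Darcy flux q = K · i = 462.0 × 0.0006070 = 0.2804 m/day.
Seepage velocity v = q / n_e = 0.2804 / 0.11 = 2.549 m/day.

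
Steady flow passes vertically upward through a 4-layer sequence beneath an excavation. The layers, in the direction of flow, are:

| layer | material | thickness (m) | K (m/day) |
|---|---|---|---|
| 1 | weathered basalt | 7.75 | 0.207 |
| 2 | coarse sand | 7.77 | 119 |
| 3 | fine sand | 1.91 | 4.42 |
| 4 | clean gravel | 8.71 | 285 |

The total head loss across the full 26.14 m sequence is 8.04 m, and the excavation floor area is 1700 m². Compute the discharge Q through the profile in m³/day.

Flow is perpendicular to layering, so the layers act in series and the equivalent K is the thickness-weighted harmonic mean.
Total thickness L = 7.75 + 7.77 + 1.91 + 8.71 = 26.14 m.
Σ(b_i/K_i) = 7.75/0.207 + 7.77/119 + 1.91/4.42 + 8.71/285 = 37.97 d.
K_eq = L / Σ(b_i/K_i) = 26.14 / 37.97 = 0.6885 m/day.
Q = K_eq · A · (Δh/L) = 0.6885 × 1700 × (8.04/26.14) = 360.0 m³/day.

360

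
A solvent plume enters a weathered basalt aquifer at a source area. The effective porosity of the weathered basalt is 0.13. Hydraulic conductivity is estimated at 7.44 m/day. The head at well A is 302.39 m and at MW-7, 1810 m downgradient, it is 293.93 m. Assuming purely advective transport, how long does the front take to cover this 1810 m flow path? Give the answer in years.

18.5

Hydraulic gradient i = (302.39 − 293.93) / 1810 = 8.46 / 1810 = 0.004674.
Darcy flux q = K · i = 7.440 × 0.004674 = 0.03477 m/day.
Seepage velocity v = q / n_e = 0.03477 / 0.13 = 0.2675 m/day.
Travel time t = L / v = 1810 / 0.2675 = 6766 days = 18.53 years.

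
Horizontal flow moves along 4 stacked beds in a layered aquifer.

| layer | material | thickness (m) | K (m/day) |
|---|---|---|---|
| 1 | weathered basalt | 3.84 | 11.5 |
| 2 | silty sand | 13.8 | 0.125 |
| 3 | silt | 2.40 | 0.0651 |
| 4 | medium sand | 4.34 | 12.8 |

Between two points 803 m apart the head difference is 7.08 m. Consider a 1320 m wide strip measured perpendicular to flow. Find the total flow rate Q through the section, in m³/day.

1180

Flow is parallel to layering, so each bed carries its own Darcy discharge and the transmissivities add.
Σ(K_i·b_i) = 11.5×3.84 + 0.125×13.8 + 0.0651×2.40 + 12.8×4.34 = 101.6 m²/day.
Hydraulic gradient i = Δh / L = 7.08 / 803 = 0.008817.
Q = Σ(K_i·b_i) · W · i = 101.6 × 1320 × 0.008817 = 1182 m³/day.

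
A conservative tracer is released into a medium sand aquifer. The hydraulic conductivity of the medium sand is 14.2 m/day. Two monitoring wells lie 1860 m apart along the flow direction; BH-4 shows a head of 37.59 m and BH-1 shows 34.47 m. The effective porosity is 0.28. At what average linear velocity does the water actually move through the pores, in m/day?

Hydraulic gradient i = (37.59 − 34.47) / 1860 = 3.12 / 1860 = 0.001677.
Darcy flux q = K · i = 14.20 × 0.001677 = 0.02382 m/day.
Seepage velocity v = q / n_e = 0.02382 / 0.28 = 0.08507 m/day.

0.0851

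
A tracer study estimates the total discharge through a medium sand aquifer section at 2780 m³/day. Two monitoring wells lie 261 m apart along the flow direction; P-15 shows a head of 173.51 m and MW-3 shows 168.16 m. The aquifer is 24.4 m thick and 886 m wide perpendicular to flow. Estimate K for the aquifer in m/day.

6.27

Cross-sectional area A = 886 × 24.4 = 21618 m².
Hydraulic gradient i = (173.51 − 168.16) / 261 = 5.35 / 261 = 0.02050.
From Q = K·A·i, K = Q / (A·i) = 2780 / (21618 × 0.02050) = 6.273 m/day.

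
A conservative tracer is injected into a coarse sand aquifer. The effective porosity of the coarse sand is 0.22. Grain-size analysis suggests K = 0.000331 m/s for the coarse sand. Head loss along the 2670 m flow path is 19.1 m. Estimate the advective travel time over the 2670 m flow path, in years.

Convert K: 0.000331 m/s × 86400 = 28.60 m/day.
Hydraulic gradient i = Δh / L = 19.1 / 2670 = 0.007154.
Darcy flux q = K · i = 28.60 × 0.007154 = 0.2046 m/day.
Seepage velocity v = q / n_e = 0.2046 / 0.22 = 0.9299 m/day.
Travel time t = L / v = 2670 / 0.9299 = 2871 days = 7.861 years.

7.86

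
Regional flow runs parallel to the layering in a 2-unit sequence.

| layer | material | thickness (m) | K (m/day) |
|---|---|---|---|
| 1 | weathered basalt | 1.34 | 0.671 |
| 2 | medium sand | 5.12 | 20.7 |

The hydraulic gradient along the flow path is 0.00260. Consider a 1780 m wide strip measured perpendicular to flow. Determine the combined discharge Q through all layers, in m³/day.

495

Flow is parallel to layering, so each bed carries its own Darcy discharge and the transmissivities add.
Σ(K_i·b_i) = 0.671×1.34 + 20.7×5.12 = 106.9 m²/day.
Hydraulic gradient i = 0.00260.
Q = Σ(K_i·b_i) · W · i = 106.9 × 1780 × 0.002600 = 494.7 m³/day.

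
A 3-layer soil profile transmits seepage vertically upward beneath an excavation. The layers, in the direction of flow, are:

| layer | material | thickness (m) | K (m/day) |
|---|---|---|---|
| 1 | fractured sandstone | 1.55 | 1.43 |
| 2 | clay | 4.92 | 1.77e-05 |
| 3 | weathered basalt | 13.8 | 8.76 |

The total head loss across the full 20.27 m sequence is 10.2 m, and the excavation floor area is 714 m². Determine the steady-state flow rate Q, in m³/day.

0.0262

Flow is perpendicular to layering, so the layers act in series and the equivalent K is the thickness-weighted harmonic mean.
Total thickness L = 1.55 + 4.92 + 13.8 = 20.27 m.
Σ(b_i/K_i) = 1.55/1.43 + 4.92/1.77e-05 + 13.8/8.76 = 2.780e+05 d.
K_eq = L / Σ(b_i/K_i) = 20.27 / 2.780e+05 = 7.292e-05 m/day.
Q = K_eq · A · (Δh/L) = 7.292e-05 × 714 × (10.2/20.27) = 0.02620 m³/day.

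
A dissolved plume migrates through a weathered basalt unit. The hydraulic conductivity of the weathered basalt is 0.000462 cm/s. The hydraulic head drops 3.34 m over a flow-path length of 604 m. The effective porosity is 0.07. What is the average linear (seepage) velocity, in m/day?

0.0315

Convert K: 0.000462 cm/s × 864 = 0.3992 m/day.
Hydraulic gradient i = Δh / L = 3.34 / 604 = 0.005530.
Darcy flux q = K · i = 0.3992 × 0.005530 = 0.002207 m/day.
Seepage velocity v = q / n_e = 0.002207 / 0.07 = 0.03153 m/day.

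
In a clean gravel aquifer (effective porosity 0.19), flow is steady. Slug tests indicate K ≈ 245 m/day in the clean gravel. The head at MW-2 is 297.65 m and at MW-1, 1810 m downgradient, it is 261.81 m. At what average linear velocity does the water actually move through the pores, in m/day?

25.5

Hydraulic gradient i = (297.65 − 261.81) / 1810 = 35.84 / 1810 = 0.01980.
Darcy flux q = K · i = 245.0 × 0.01980 = 4.851 m/day.
Seepage velocity v = q / n_e = 4.851 / 0.19 = 25.53 m/day.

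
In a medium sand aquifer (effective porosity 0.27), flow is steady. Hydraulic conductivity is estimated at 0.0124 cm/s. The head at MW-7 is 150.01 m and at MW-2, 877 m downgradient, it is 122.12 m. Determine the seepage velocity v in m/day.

Convert K: 0.0124 cm/s × 864 = 10.71 m/day.
Hydraulic gradient i = (150.01 − 122.12) / 877 = 27.89 / 877 = 0.03180.
Darcy flux q = K · i = 10.71 × 0.03180 = 0.3407 m/day.
Seepage velocity v = q / n_e = 0.3407 / 0.27 = 1.262 m/day.

1.26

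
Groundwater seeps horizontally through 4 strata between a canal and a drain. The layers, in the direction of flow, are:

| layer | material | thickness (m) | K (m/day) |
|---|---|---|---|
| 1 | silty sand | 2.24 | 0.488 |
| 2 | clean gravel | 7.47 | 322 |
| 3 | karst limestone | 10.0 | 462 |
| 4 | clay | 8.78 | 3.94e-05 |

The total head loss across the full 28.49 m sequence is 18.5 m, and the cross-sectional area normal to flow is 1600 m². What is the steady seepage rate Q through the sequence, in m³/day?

0.133

Flow is perpendicular to layering, so the layers act in series and the equivalent K is the thickness-weighted harmonic mean.
Total thickness L = 2.24 + 7.47 + 10.0 + 8.78 = 28.49 m.
Σ(b_i/K_i) = 2.24/0.488 + 7.47/322 + 10.0/462 + 8.78/3.94e-05 = 2.228e+05 d.
K_eq = L / Σ(b_i/K_i) = 28.49 / 2.228e+05 = 0.0001278 m/day.
Q = K_eq · A · (Δh/L) = 0.0001278 × 1600 × (18.5/28.49) = 0.1328 m³/day.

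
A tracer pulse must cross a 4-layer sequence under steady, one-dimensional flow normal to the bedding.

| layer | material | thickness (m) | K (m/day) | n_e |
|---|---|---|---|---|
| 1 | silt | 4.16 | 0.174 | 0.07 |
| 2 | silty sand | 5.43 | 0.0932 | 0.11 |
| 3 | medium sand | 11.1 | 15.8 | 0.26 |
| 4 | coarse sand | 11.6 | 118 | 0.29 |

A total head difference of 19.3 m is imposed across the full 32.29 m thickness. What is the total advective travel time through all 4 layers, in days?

With flow normal to the layers, continuity requires the same specific discharge q through every layer.
Σ(b_i/K_i) = 4.16/0.174 + 5.43/0.0932 + 11.1/15.8 + 11.6/118 = 82.97 d.
q = Δh / Σ(b_i/K_i) = 19.3 / 82.97 = 0.2326 m/day.
In each layer the seepage velocity is v_i = q/n_i, so the layer transit time is t_i = b_i·n_i / q:
  layer 1 (silt): t_1 = 4.16 × 0.07 / 0.2326 = 1.252 d
  layer 2 (silty sand): t_2 = 5.43 × 0.11 / 0.2326 = 2.568 d
  layer 3 (medium sand): t_3 = 11.1 × 0.26 / 0.2326 = 12.41 d
  layer 4 (coarse sand): t_4 = 11.6 × 0.29 / 0.2326 = 14.46 d
Total t = Σ t_i = 30.69 days.

30.7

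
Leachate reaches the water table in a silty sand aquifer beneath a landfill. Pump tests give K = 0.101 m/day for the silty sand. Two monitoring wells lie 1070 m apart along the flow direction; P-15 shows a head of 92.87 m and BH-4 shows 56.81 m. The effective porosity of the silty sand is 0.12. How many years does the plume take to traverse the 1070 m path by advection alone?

Hydraulic gradient i = (92.87 − 56.81) / 1070 = 36.06 / 1070 = 0.03370.
Darcy flux q = K · i = 0.1010 × 0.03370 = 0.003404 m/day.
Seepage velocity v = q / n_e = 0.003404 / 0.12 = 0.02836 m/day.
Travel time t = L / v = 1070 / 0.02836 = 37723 days = 103.3 years.

103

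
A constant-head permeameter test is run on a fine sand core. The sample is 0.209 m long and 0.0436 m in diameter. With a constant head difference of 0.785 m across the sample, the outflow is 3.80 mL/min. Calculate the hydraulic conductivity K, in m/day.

Cross-sectional area A = π·(d/2)² = π × (0.0436/2)² = 0.001493 m².
Convert discharge: 3.80 mL/min = 6.333e-08 m³/s.
Darcy's law rearranged: K = Q·L / (A·Δh) = 6.333e-08 × 0.209 / (0.001493 × 0.785) = 1.129e-05 m/s = 0.9758 m/day.

0.976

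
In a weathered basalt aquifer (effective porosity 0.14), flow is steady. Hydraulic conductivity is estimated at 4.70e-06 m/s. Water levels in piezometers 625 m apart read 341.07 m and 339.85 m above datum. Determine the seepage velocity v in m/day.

0.00566

Convert K: 4.70e-06 m/s × 86400 = 0.4061 m/day.
Hydraulic gradient i = (341.07 − 339.85) / 625 = 1.22 / 625 = 0.001952.
Darcy flux q = K · i = 0.4061 × 0.001952 = 0.0007927 m/day.
Seepage velocity v = q / n_e = 0.0007927 / 0.14 = 0.005662 m/day.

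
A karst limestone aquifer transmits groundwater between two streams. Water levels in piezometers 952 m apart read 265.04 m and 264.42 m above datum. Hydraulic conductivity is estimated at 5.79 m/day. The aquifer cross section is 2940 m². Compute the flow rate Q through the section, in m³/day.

11.1

Hydraulic gradient i = (265.04 − 264.42) / 952 = 0.62 / 952 = 0.0006513.
Darcy's law: Q = K · A · i = 5.790 × 2940 × 0.0006513 = 11.09 m³/day.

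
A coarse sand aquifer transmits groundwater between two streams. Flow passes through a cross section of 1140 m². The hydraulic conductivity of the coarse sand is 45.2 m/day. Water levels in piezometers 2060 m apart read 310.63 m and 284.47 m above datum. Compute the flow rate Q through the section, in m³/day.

Hydraulic gradient i = (310.63 − 284.47) / 2060 = 26.16 / 2060 = 0.01270.
Darcy's law: Q = K · A · i = 45.20 × 1140 × 0.01270 = 654.4 m³/day.

654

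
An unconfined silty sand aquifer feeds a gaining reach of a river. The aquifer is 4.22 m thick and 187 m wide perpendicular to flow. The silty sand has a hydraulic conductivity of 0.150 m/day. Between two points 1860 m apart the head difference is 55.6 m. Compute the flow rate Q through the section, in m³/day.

Cross-sectional area A = 187 × 4.22 = 789.1 m².
Hydraulic gradient i = Δh / L = 55.6 / 1860 = 0.02989.
Darcy's law: Q = K · A · i = 0.1500 × 789.1 × 0.02989 = 3.538 m³/day.

3.54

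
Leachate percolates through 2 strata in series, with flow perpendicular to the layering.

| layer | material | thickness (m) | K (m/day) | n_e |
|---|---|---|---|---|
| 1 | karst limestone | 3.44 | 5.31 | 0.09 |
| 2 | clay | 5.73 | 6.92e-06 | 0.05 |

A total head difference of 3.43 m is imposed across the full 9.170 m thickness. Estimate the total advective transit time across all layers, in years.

394

With flow normal to the layers, continuity requires the same specific discharge q through every layer.
Σ(b_i/K_i) = 3.44/5.31 + 5.73/6.92e-06 = 8.280e+05 d.
q = Δh / Σ(b_i/K_i) = 3.43 / 8.280e+05 = 4.142e-06 m/day.
In each layer the seepage velocity is v_i = q/n_i, so the layer transit time is t_i = b_i·n_i / q:
  layer 1 (karst limestone): t_1 = 3.44 × 0.09 / 4.142e-06 = 74740 d
  layer 2 (clay): t_2 = 5.73 × 0.05 / 4.142e-06 = 69164 d
Total t = Σ t_i = 1.439e+05 days = 394.0 years.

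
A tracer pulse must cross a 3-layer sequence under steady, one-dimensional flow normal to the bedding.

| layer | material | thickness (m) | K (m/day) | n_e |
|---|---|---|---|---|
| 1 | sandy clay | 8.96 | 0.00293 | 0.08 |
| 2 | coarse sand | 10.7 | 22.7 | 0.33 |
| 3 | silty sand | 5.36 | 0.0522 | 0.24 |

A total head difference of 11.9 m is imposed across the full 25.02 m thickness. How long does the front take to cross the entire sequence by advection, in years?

4.03

With flow normal to the layers, continuity requires the same specific discharge q through every layer.
Σ(b_i/K_i) = 8.96/0.00293 + 10.7/22.7 + 5.36/0.0522 = 3161 d.
q = Δh / Σ(b_i/K_i) = 11.9 / 3161 = 0.003764 m/day.
In each layer the seepage velocity is v_i = q/n_i, so the layer transit time is t_i = b_i·n_i / q:
  layer 1 (sandy clay): t_1 = 8.96 × 0.08 / 0.003764 = 190.4 d
  layer 2 (coarse sand): t_2 = 10.7 × 0.33 / 0.003764 = 938.0 d
  layer 3 (silty sand): t_3 = 5.36 × 0.24 / 0.003764 = 341.7 d
Total t = Σ t_i = 1470 days = 4.025 years.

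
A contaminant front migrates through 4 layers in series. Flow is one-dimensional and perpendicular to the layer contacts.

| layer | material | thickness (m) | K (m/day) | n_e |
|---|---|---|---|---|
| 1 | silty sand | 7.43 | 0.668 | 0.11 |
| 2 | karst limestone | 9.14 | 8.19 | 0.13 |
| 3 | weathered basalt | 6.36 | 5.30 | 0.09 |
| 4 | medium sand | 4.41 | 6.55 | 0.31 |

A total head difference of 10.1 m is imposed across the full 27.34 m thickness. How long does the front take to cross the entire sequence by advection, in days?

With flow normal to the layers, continuity requires the same specific discharge q through every layer.
Σ(b_i/K_i) = 7.43/0.668 + 9.14/8.19 + 6.36/5.30 + 4.41/6.55 = 14.11 d.
q = Δh / Σ(b_i/K_i) = 10.1 / 14.11 = 0.7157 m/day.
In each layer the seepage velocity is v_i = q/n_i, so the layer transit time is t_i = b_i·n_i / q:
  layer 1 (silty sand): t_1 = 7.43 × 0.11 / 0.7157 = 1.142 d
  layer 2 (karst limestone): t_2 = 9.14 × 0.13 / 0.7157 = 1.660 d
  layer 3 (weathered basalt): t_3 = 6.36 × 0.09 / 0.7157 = 0.7998 d
  layer 4 (medium sand): t_4 = 4.41 × 0.31 / 0.7157 = 1.910 d
Total t = Σ t_i = 5.512 days.

5.51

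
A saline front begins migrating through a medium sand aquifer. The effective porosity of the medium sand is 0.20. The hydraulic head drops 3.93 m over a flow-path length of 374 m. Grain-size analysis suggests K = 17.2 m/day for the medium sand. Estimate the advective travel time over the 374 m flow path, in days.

414

Hydraulic gradient i = Δh / L = 3.93 / 374 = 0.01051.
Darcy flux q = K · i = 17.20 × 0.01051 = 0.1807 m/day.
Seepage velocity v = q / n_e = 0.1807 / 0.20 = 0.9037 m/day.
Travel time t = L / v = 374 / 0.9037 = 413.9 days.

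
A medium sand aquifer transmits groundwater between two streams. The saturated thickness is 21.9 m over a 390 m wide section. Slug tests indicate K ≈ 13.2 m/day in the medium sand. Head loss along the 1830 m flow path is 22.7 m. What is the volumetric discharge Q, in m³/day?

1400

Cross-sectional area A = 390 × 21.9 = 8541 m².
Hydraulic gradient i = Δh / L = 22.7 / 1830 = 0.01240.
Darcy's law: Q = K · A · i = 13.20 × 8541 × 0.01240 = 1398 m³/day.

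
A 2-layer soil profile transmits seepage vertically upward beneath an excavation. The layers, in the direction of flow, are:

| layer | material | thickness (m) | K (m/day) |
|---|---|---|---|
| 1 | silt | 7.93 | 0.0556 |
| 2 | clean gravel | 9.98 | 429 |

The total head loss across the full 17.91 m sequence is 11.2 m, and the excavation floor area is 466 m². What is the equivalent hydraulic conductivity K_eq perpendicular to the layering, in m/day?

Flow is perpendicular to layering, so the layers act in series and the equivalent K is the thickness-weighted harmonic mean.
Total thickness L = 7.93 + 9.98 = 17.91 m.
Σ(b_i/K_i) = 7.93/0.0556 + 9.98/429 = 142.6 d.
K_eq = L / Σ(b_i/K_i) = 17.91 / 142.6 = 0.1256 m/day.

0.126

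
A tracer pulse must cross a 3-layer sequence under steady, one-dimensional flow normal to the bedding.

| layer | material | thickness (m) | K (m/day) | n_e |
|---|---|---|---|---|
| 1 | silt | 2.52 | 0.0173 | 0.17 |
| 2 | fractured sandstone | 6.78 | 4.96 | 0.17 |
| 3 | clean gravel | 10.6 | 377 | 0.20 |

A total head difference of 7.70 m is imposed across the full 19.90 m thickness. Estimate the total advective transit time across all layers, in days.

70.7

With flow normal to the layers, continuity requires the same specific discharge q through every layer.
Σ(b_i/K_i) = 2.52/0.0173 + 6.78/4.96 + 10.6/377 = 147.1 d.
q = Δh / Σ(b_i/K_i) = 7.70 / 147.1 = 0.05236 m/day.
In each layer the seepage velocity is v_i = q/n_i, so the layer transit time is t_i = b_i·n_i / q:
  layer 1 (silt): t_1 = 2.52 × 0.17 / 0.05236 = 8.182 d
  layer 2 (fractured sandstone): t_2 = 6.78 × 0.17 / 0.05236 = 22.01 d
  layer 3 (clean gravel): t_3 = 10.6 × 0.20 / 0.05236 = 40.49 d
Total t = Σ t_i = 70.68 days.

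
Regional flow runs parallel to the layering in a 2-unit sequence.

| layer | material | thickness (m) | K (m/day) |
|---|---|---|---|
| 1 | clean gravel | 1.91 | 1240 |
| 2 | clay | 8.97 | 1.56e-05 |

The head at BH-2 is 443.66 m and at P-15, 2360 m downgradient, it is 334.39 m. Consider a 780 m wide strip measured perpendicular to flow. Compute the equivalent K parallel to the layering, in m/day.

Flow is parallel to layering, so each bed carries its own Darcy discharge and the transmissivities add.
Σ(K_i·b_i) = 1240×1.91 + 1.56e-05×8.97 = 2368 m²/day.
Total thickness b = 10.88 m, so K_eq = Σ(K_i·b_i)/b = 217.7 m/day.

218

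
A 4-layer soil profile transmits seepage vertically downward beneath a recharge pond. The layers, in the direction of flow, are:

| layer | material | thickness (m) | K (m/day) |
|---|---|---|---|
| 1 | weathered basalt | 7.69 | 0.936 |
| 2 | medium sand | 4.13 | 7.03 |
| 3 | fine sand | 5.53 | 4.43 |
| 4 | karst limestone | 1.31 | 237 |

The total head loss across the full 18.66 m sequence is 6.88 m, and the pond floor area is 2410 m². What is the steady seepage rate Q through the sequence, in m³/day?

Flow is perpendicular to layering, so the layers act in series and the equivalent K is the thickness-weighted harmonic mean.
Total thickness L = 7.69 + 4.13 + 5.53 + 1.31 = 18.66 m.
Σ(b_i/K_i) = 7.69/0.936 + 4.13/7.03 + 5.53/4.43 + 1.31/237 = 10.06 d.
K_eq = L / Σ(b_i/K_i) = 18.66 / 10.06 = 1.855 m/day.
Q = K_eq · A · (Δh/L) = 1.855 × 2410 × (6.88/18.66) = 1649 m³/day.

1650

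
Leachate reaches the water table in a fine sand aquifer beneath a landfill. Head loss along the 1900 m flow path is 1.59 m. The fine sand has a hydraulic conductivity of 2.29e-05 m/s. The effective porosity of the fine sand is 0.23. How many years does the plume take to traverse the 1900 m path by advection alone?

723

Convert K: 2.29e-05 m/s × 86400 = 1.979 m/day.
Hydraulic gradient i = Δh / L = 1.59 / 1900 = 0.0008368.
Darcy flux q = K · i = 1.979 × 0.0008368 = 0.001656 m/day.
Seepage velocity v = q / n_e = 0.001656 / 0.23 = 0.007199 m/day.
Travel time t = L / v = 1900 / 0.007199 = 2.639e+05 days = 722.6 years.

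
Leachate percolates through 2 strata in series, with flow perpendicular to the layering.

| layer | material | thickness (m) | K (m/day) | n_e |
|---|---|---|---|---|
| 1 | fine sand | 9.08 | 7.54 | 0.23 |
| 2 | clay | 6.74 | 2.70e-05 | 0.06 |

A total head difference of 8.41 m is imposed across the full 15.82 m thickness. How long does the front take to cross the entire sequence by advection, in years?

With flow normal to the layers, continuity requires the same specific discharge q through every layer.
Σ(b_i/K_i) = 9.08/7.54 + 6.74/2.70e-05 = 2.496e+05 d.
q = Δh / Σ(b_i/K_i) = 8.41 / 2.496e+05 = 3.369e-05 m/day.
In each layer the seepage velocity is v_i = q/n_i, so the layer transit time is t_i = b_i·n_i / q:
  layer 1 (fine sand): t_1 = 9.08 × 0.23 / 3.369e-05 = 61989 d
  layer 2 (clay): t_2 = 6.74 × 0.06 / 3.369e-05 = 12004 d
Total t = Σ t_i = 73993 days = 202.6 years.

203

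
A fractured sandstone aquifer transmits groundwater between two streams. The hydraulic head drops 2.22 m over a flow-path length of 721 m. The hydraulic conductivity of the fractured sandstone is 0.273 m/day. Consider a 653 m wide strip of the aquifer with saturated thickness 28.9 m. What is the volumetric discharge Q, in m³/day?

15.9

Cross-sectional area A = 653 × 28.9 = 18872 m².
Hydraulic gradient i = Δh / L = 2.22 / 721 = 0.003079.
Darcy's law: Q = K · A · i = 0.2730 × 18872 × 0.003079 = 15.86 m³/day.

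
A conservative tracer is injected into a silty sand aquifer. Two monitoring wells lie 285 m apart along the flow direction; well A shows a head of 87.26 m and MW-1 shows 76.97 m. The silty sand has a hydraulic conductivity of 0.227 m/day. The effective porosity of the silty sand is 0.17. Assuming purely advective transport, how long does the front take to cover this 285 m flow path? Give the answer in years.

Hydraulic gradient i = (87.26 − 76.97) / 285 = 10.29 / 285 = 0.03611.
Darcy flux q = K · i = 0.2270 × 0.03611 = 0.008196 m/day.
Seepage velocity v = q / n_e = 0.008196 / 0.17 = 0.04821 m/day.
Travel time t = L / v = 285 / 0.04821 = 5911 days = 16.18 years.

16.2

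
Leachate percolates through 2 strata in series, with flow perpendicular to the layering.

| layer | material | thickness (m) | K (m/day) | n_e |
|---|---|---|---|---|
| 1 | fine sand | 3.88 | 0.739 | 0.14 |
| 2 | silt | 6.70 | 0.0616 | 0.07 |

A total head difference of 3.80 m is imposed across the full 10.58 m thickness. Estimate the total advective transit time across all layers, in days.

With flow normal to the layers, continuity requires the same specific discharge q through every layer.
Σ(b_i/K_i) = 3.88/0.739 + 6.70/0.0616 = 114.0 d.
q = Δh / Σ(b_i/K_i) = 3.80 / 114.0 = 0.03333 m/day.
In each layer the seepage velocity is v_i = q/n_i, so the layer transit time is t_i = b_i·n_i / q:
  layer 1 (fine sand): t_1 = 3.88 × 0.14 / 0.03333 = 16.30 d
  layer 2 (silt): t_2 = 6.70 × 0.07 / 0.03333 = 14.07 d
Total t = Σ t_i = 30.37 days.

30.4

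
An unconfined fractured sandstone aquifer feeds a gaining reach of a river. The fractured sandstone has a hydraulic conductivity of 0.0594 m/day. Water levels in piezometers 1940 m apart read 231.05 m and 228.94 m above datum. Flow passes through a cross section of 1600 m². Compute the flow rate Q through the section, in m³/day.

0.103

Hydraulic gradient i = (231.05 − 228.94) / 1940 = 2.11 / 1940 = 0.001088.
Darcy's law: Q = K · A · i = 0.05940 × 1600 × 0.001088 = 0.1034 m³/day.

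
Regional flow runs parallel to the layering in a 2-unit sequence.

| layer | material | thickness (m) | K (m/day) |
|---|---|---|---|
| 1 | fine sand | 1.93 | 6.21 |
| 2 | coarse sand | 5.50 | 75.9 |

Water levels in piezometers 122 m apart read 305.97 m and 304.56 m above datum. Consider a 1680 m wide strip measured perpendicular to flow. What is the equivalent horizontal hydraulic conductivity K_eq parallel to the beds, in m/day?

57.8

Flow is parallel to layering, so each bed carries its own Darcy discharge and the transmissivities add.
Σ(K_i·b_i) = 6.21×1.93 + 75.9×5.50 = 429.4 m²/day.
Total thickness b = 7.430 m, so K_eq = Σ(K_i·b_i)/b = 57.80 m/day.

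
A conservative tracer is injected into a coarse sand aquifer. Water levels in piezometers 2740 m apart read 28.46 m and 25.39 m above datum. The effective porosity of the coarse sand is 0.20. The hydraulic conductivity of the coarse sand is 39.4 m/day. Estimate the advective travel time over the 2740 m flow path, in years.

34.0

Hydraulic gradient i = (28.46 − 25.39) / 2740 = 3.07 / 2740 = 0.001120.
Darcy flux q = K · i = 39.40 × 0.001120 = 0.04415 m/day.
Seepage velocity v = q / n_e = 0.04415 / 0.20 = 0.2207 m/day.
Travel time t = L / v = 2740 / 0.2207 = 12414 days = 33.99 years.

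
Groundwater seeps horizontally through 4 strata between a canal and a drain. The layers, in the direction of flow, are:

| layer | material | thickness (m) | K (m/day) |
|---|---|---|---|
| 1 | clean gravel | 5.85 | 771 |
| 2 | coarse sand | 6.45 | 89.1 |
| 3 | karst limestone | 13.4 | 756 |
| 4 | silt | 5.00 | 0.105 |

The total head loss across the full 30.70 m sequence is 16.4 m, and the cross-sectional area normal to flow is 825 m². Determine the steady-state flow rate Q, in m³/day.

Flow is perpendicular to layering, so the layers act in series and the equivalent K is the thickness-weighted harmonic mean.
Total thickness L = 5.85 + 6.45 + 13.4 + 5.00 = 30.70 m.
Σ(b_i/K_i) = 5.85/771 + 6.45/89.1 + 13.4/756 + 5.00/0.105 = 47.72 d.
K_eq = L / Σ(b_i/K_i) = 30.70 / 47.72 = 0.6434 m/day.
Q = K_eq · A · (Δh/L) = 0.6434 × 825 × (16.4/30.70) = 283.5 m³/day.

284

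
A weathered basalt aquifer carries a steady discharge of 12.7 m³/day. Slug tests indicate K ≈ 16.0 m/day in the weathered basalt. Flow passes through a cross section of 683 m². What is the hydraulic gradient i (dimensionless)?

From Q = K·A·i, i = Q / (K·A) = 12.7 / (16.00 × 683.0) = 0.001162.

0.00116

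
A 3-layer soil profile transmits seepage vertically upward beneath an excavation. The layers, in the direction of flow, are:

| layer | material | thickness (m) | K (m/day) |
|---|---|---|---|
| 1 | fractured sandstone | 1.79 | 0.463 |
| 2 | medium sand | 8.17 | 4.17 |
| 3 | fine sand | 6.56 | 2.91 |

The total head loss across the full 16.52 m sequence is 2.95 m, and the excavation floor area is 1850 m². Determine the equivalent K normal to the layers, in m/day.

2.04

Flow is perpendicular to layering, so the layers act in series and the equivalent K is the thickness-weighted harmonic mean.
Total thickness L = 1.79 + 8.17 + 6.56 = 16.52 m.
Σ(b_i/K_i) = 1.79/0.463 + 8.17/4.17 + 6.56/2.91 = 8.080 d.
K_eq = L / Σ(b_i/K_i) = 16.52 / 8.080 = 2.045 m/day.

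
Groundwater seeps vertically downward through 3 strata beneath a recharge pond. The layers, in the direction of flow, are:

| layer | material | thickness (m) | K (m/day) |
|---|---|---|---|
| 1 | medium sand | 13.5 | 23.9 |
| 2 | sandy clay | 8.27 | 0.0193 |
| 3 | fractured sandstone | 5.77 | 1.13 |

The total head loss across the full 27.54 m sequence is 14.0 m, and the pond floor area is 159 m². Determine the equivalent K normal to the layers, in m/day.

0.0634

Flow is perpendicular to layering, so the layers act in series and the equivalent K is the thickness-weighted harmonic mean.
Total thickness L = 13.5 + 8.27 + 5.77 = 27.54 m.
Σ(b_i/K_i) = 13.5/23.9 + 8.27/0.0193 + 5.77/1.13 = 434.2 d.
K_eq = L / Σ(b_i/K_i) = 27.54 / 434.2 = 0.06343 m/day.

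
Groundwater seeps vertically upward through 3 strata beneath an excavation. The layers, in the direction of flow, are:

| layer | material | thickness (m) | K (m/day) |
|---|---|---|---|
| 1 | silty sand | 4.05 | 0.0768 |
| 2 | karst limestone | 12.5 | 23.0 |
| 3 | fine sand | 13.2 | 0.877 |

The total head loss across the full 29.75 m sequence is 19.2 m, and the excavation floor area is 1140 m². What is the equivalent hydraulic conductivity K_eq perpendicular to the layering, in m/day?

0.435

Flow is perpendicular to layering, so the layers act in series and the equivalent K is the thickness-weighted harmonic mean.
Total thickness L = 4.05 + 12.5 + 13.2 = 29.75 m.
Σ(b_i/K_i) = 4.05/0.0768 + 12.5/23.0 + 13.2/0.877 = 68.33 d.
K_eq = L / Σ(b_i/K_i) = 29.75 / 68.33 = 0.4354 m/day.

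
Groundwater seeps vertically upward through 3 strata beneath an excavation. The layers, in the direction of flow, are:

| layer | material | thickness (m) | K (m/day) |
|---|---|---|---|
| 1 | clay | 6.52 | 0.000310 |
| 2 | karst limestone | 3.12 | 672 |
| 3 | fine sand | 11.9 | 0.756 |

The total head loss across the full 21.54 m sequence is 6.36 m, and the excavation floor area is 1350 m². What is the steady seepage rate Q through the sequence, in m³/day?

Flow is perpendicular to layering, so the layers act in series and the equivalent K is the thickness-weighted harmonic mean.
Total thickness L = 6.52 + 3.12 + 11.9 = 21.54 m.
Σ(b_i/K_i) = 6.52/0.000310 + 3.12/672 + 11.9/0.756 = 21048 d.
K_eq = L / Σ(b_i/K_i) = 21.54 / 21048 = 0.001023 m/day.
Q = K_eq · A · (Δh/L) = 0.001023 × 1350 × (6.36/21.54) = 0.4079 m³/day.

0.408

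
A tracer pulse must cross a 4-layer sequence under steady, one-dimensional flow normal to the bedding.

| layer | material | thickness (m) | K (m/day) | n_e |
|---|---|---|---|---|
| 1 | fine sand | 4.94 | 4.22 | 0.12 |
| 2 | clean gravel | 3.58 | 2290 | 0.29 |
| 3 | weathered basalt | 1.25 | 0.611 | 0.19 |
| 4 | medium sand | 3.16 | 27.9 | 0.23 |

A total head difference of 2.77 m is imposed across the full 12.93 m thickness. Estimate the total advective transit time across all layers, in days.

3.12

With flow normal to the layers, continuity requires the same specific discharge q through every layer.
Σ(b_i/K_i) = 4.94/4.22 + 3.58/2290 + 1.25/0.611 + 3.16/27.9 = 3.331 d.
q = Δh / Σ(b_i/K_i) = 2.77 / 3.331 = 0.8315 m/day.
In each layer the seepage velocity is v_i = q/n_i, so the layer transit time is t_i = b_i·n_i / q:
  layer 1 (fine sand): t_1 = 4.94 × 0.12 / 0.8315 = 0.7129 d
  layer 2 (clean gravel): t_2 = 3.58 × 0.29 / 0.8315 = 1.249 d
  layer 3 (weathered basalt): t_3 = 1.25 × 0.19 / 0.8315 = 0.2856 d
  layer 4 (medium sand): t_4 = 3.16 × 0.23 / 0.8315 = 0.8741 d
Total t = Σ t_i = 3.121 days.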